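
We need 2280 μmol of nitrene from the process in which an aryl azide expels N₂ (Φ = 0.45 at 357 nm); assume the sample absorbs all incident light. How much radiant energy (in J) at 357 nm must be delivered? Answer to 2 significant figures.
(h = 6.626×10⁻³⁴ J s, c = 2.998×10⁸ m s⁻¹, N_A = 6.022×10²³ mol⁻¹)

Product: 2280 μmol = 0.00228 mol.
Photons that must be absorbed: 0.00228 / 0.45 = 0.005067 mol.
Photon energy: hc/λ = 5.564×10⁻¹⁹ J; per mole, 3.351×10⁵ J mol⁻¹.
Energy required: 0.005067 × 3.351×10⁵ = 1700 J.

1700 J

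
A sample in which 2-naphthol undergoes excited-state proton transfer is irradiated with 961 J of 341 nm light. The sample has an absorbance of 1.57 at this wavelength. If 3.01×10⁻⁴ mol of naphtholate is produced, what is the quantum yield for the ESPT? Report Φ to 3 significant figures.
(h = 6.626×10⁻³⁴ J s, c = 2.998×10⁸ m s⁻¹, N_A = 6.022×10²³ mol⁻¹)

Photon energy at 341 nm: hc/λ = (6.626×10⁻³⁴)(2.998×10⁸)/(341×10⁻⁹) = 5.825×10⁻¹⁹ J.
Photons incident: 961 / 5.825×10⁻¹⁹ = 1.650×10²¹, i.e. 1.650×10²¹/6.022×10²³ = 0.002740 mol.
Fraction absorbed: 1 − 10^(−1.57) = 0.9731.
Photons absorbed: 0.9731 × 0.002740 = 0.002666 mol.
Φ = 3.01×10⁻⁴ mol / 0.002666 mol photons = 0.113.

Φ = 0.113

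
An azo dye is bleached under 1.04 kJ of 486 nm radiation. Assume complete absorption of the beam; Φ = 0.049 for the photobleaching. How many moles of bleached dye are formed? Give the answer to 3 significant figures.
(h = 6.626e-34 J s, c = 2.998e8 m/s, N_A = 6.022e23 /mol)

2.07e-4 mol

Photon energy at 486 nm: hc/λ = (6.626e-34)(2.998e8)/(486e-9) = 4.087e-19 J.
Incident energy: 1.04 kJ = 1040 J.
Photons incident: 1040 / 4.087e-19 = 2.545e21, i.e. 2.545e21/6.022e23 = 0.004226 mol.
Product: Φ × n_abs = 0.049 × 0.004226 = 2.071e-4 mol.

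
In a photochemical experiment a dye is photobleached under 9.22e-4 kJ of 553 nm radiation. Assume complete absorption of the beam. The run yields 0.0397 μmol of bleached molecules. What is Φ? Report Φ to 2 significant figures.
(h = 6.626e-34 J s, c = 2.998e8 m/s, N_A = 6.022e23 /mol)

Product: 0.0397 μmol = 3.97e-8 mol.
Photon energy at 553 nm: hc/λ = (6.626e-34)(2.998e8)/(553e-9) = 3.592e-19 J.
Incident energy: 9.22e-4 kJ = 0.922 J.
Photons incident: 0.922 / 3.592e-19 = 2.567e18, i.e. 2.567e18/6.022e23 = 4.263e-6 mol.
Φ = 3.97e-8 mol / 4.263e-6 mol photons = 0.0093.

Φ = 0.0093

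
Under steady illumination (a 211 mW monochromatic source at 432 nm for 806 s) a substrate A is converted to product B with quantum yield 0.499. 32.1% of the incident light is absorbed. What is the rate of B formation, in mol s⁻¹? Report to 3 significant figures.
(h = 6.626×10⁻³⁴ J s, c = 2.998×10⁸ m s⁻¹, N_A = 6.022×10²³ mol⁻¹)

Photon energy at 432 nm: hc/λ = (6.626×10⁻³⁴)(2.998×10⁸)/(432×10⁻⁹) = 4.598×10⁻¹⁹ J.
Energy delivered: (211 mW)(806 s) = 170.1 J.
Photons incident: 170.1 / 4.598×10⁻¹⁹ = 3.699×10²⁰, i.e. 3.699×10²⁰/6.022×10²³ = 6.142×10⁻⁴ mol.
Photons absorbed: 0.321 × 6.142×10⁻⁴ = 1.972×10⁻⁴ mol.
Product formed: 0.499 × 1.972×10⁻⁴ = 9.840×10⁻⁵ mol.
Rate: 9.840×10⁻⁵ / 806 s = 1.22×10⁻⁷ mol s⁻¹.

1.22×10⁻⁷ mol s⁻¹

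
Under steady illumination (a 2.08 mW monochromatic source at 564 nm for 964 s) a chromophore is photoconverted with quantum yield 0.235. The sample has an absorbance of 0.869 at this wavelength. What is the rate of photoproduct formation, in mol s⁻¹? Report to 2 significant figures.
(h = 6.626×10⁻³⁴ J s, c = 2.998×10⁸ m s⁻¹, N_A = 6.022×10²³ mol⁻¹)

2.0×10⁻⁹ mol s⁻¹

Photon energy at 564 nm: hc/λ = (6.626×10⁻³⁴)(2.998×10⁸)/(564×10⁻⁹) = 3.522×10⁻¹⁹ J.
Energy delivered: (2.08 mW)(964 s) = 2.005 J.
Photons incident: 2.005 / 3.522×10⁻¹⁹ = 5.693×10¹⁸, i.e. 5.693×10¹⁸/6.022×10²³ = 9.454×10⁻⁶ mol.
Fraction absorbed: 1 − 10^(−0.869) = 0.8648.
Photons absorbed: 0.8648 × 9.454×10⁻⁶ = 8.176×10⁻⁶ mol.
Product formed: 0.235 × 8.176×10⁻⁶ = 1.921×10⁻⁶ mol.
Rate: 1.921×10⁻⁶ / 964 s = 2.0×10⁻⁹ mol s⁻¹.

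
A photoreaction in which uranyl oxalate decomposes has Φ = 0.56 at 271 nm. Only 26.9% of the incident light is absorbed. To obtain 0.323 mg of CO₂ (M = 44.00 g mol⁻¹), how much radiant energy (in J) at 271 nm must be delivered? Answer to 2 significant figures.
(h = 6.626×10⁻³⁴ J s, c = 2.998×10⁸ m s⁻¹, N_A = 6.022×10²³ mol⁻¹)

22 J

Product: 0.323 mg / 44.00 g mol⁻¹ = 7.341×10⁻⁶ mol.
Photons that must be absorbed: 7.341×10⁻⁶ / 0.56 = 1.311×10⁻⁵ mol.
Incident photons needed: 1.311×10⁻⁵ / 0.269 = 4.874×10⁻⁵ mol.
Photon energy: hc/λ = 7.330×10⁻¹⁹ J; per mole, 4.414×10⁵ J mol⁻¹.
Energy required: 4.874×10⁻⁵ × 4.414×10⁵ = 22 J.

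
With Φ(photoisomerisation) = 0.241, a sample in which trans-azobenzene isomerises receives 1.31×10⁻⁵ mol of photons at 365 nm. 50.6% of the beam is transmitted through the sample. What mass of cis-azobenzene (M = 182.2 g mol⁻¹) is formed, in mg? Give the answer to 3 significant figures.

Fraction absorbed: 1 − 50.6/100 = 0.4940.
Photons absorbed: 0.4940 × 1.31×10⁻⁵ = 6.471×10⁻⁶ mol.
Product: Φ × n_abs = 0.241 × 6.471×10⁻⁶ = 1.560×10⁻⁶ mol.
Mass: 1.560×10⁻⁶ × 182.2 = 2.842×10⁻⁴ g = 0.284 mg.

0.284 mg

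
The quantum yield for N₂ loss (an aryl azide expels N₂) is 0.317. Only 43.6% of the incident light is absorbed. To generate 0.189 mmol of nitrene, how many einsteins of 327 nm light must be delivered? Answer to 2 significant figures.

0.0014 einstein

Product: 0.189 mmol = 1.89×10⁻⁴ mol.
Photons that must be absorbed: 1.89×10⁻⁴ / 0.317 = 5.962×10⁻⁴ mol.
Incident photons needed: 5.962×10⁻⁴ / 0.436 = 0.001367 mol.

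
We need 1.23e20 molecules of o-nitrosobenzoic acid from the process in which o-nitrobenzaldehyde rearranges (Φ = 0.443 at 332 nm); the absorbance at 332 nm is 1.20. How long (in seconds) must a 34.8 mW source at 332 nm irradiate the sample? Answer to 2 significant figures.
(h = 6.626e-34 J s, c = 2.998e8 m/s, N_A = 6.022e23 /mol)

t ≈ 5100 s

Product: 1.23e20 / 6.022e23 = 2.043e-4 mol.
Photons that must be absorbed: 2.043e-4 / 0.443 = 4.612e-4 mol.
Fraction absorbed: 1 − 10^(−1.20) = 0.9369.
Incident photons needed: 4.612e-4 / 0.9369 = 4.923e-4 mol.
Photon energy: hc/λ = 5.983e-19 J; per mole, 3.603e5 J mol⁻¹.
Energy required: 4.923e-4 × 3.603e5 = 177.4 J.
Time: 177.4 J / 0.0348 W = 5100 s.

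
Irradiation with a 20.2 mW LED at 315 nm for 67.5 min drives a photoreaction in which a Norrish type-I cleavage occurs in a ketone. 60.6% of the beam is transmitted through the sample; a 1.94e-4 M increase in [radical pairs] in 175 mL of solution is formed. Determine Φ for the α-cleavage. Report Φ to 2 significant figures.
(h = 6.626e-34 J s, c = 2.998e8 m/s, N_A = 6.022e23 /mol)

Product: (1.94e-4 M)(0.175 L) = 3.395e-5 mol.
Photon energy at 315 nm: hc/λ = (6.626e-34)(2.998e8)/(315e-9) = 6.306e-19 J.
Energy delivered: (20.2 mW)(4050 s) = 81.81 J.
Photons incident: 81.81 / 6.306e-19 = 1.297e20, i.e. 1.297e20/6.022e23 = 2.154e-4 mol.
Fraction absorbed: 1 − 60.6/100 = 0.3940.
Photons absorbed: 0.3940 × 2.154e-4 = 8.487e-5 mol.
Φ = 3.395e-5 mol / 8.487e-5 mol photons = 0.40.

Φ = 0.40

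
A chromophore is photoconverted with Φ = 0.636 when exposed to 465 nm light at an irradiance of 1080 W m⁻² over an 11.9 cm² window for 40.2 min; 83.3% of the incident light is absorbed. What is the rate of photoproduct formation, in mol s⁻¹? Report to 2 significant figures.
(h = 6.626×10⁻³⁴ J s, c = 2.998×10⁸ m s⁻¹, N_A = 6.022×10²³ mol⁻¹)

2.6×10⁻⁶ mol s⁻¹

Photon energy at 465 nm: hc/λ = (6.626×10⁻³⁴)(2.998×10⁸)/(465×10⁻⁹) = 4.272×10⁻¹⁹ J.
Energy delivered: (1080 W m⁻²)(11.9×10⁻⁴ m²)(2412 s) = 3100 J.
Photons incident: 3100 / 4.272×10⁻¹⁹ = 7.257×10²¹, i.e. 7.257×10²¹/6.022×10²³ = 0.01205 mol.
Photons absorbed: 0.833 × 0.01205 = 0.01004 mol.
Product formed: 0.636 × 0.01004 = 0.006385 mol.
Rate: 0.006385 / 2412 s = 2.6×10⁻⁶ mol s⁻¹.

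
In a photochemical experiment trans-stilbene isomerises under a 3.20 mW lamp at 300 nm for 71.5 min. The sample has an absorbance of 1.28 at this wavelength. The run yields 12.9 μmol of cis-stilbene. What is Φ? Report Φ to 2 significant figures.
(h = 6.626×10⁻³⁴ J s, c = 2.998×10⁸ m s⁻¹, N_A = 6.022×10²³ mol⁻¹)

Φ = 0.40

Product: 12.9 μmol = 1.29×10⁻⁵ mol.
Photon energy at 300 nm: hc/λ = (6.626×10⁻³⁴)(2.998×10⁸)/(300×10⁻⁹) = 6.622×10⁻¹⁹ J.
Energy delivered: (3.20 mW)(4290 s) = 13.73 J.
Photons incident: 13.73 / 6.622×10⁻¹⁹ = 2.073×10¹⁹, i.e. 2.073×10¹⁹/6.022×10²³ = 3.442×10⁻⁵ mol.
Fraction absorbed: 1 − 10^(−1.28) = 0.9475.
Photons absorbed: 0.9475 × 3.442×10⁻⁵ = 3.261×10⁻⁵ mol.
Φ = 1.29×10⁻⁵ mol / 3.261×10⁻⁵ mol photons = 0.40.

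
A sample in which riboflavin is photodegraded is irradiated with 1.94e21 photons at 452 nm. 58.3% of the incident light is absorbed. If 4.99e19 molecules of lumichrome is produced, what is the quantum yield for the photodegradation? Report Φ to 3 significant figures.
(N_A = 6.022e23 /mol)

Product: 4.99e19 / 6.022e23 = 8.286e-5 mol.
Moles of photons: 1.94e21 / 6.022e23 = 0.003222 mol.
Photons absorbed: 0.583 × 0.003222 = 0.001878 mol.
Φ = 8.286e-5 mol / 0.001878 mol photons = 0.0441.

Φ = 0.0441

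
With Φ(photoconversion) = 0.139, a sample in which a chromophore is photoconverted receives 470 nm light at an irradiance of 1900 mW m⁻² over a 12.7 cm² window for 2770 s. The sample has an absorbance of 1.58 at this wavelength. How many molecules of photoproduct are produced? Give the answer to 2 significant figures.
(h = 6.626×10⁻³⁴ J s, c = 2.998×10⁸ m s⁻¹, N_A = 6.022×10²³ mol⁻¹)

2.1×10¹⁸ molecules

Photon energy at 470 nm: hc/λ = (6.626×10⁻³⁴)(2.998×10⁸)/(470×10⁻⁹) = 4.227×10⁻¹⁹ J.
Energy delivered: (1900 mW m⁻²)(12.7×10⁻⁴ m²)(2770 s) = 6.684 J.
Photons incident: 6.684 / 4.227×10⁻¹⁹ = 1.581×10¹⁹, i.e. 1.581×10¹⁹/6.022×10²³ = 2.625×10⁻⁵ mol.
Fraction absorbed: 1 − 10^(−1.58) = 0.9737.
Photons absorbed: 0.9737 × 2.625×10⁻⁵ = 2.556×10⁻⁵ mol.
Product: Φ × n_abs = 0.139 × 2.556×10⁻⁵ = 3.553×10⁻⁶ mol.
As a count: 3.553×10⁻⁶ × 6.022×10²³ = 2.1×10¹⁸.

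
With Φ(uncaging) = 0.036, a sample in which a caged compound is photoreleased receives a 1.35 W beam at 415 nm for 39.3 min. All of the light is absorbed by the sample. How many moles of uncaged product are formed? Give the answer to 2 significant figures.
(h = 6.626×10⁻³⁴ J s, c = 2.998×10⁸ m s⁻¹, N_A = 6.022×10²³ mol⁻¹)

Photon energy at 415 nm: hc/λ = (6.626×10⁻³⁴)(2.998×10⁸)/(415×10⁻⁹) = 4.787×10⁻¹⁹ J.
Energy delivered: (1.35 W)(2358 s) = 3183 J.
Photons incident: 3183 / 4.787×10⁻¹⁹ = 6.649×10²¹, i.e. 6.649×10²¹/6.022×10²³ = 0.01104 mol.
Product: Φ × n_abs = 0.036 × 0.01104 = 3.974×10⁻⁴ mol.

4.0×10⁻⁴ mol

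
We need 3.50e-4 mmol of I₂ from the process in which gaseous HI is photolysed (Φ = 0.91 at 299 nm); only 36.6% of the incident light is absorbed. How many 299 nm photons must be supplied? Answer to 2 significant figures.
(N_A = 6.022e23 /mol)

Product: 3.50e-4 mmol = 3.50e-7 mol.
Photons that must be absorbed: 3.50e-7 / 0.91 = 3.846e-7 mol.
Incident photons needed: 3.846e-7 / 0.366 = 1.051e-6 mol.
Photon count: 1.051e-6 × 6.022e23 = 6.3e17.

6.3e17 photons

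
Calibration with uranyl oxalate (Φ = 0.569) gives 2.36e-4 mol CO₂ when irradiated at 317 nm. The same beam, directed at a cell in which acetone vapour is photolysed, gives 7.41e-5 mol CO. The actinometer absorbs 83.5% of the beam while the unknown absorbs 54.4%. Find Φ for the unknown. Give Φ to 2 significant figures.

Φ = 0.27

Photons absorbed by the actinometer: 2.36e-4 / 0.569 = 4.148e-4 mol.
Incident flux: 4.148e-4 / 0.835 = 4.968e-4 einstein.
Absorbed by unknown: 0.544 × 4.968e-4 = 2.703e-4 mol.
Φ(unknown) = 7.41e-5 / 2.703e-4 = 0.27.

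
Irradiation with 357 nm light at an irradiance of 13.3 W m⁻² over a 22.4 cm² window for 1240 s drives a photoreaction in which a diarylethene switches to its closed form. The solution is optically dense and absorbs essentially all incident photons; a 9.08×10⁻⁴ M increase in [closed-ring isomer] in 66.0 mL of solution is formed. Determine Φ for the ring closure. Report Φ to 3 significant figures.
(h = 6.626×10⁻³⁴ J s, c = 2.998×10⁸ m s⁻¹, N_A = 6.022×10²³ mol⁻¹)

Product: (9.08×10⁻⁴ M)(0.066 L) = 5.993×10⁻⁵ mol.
Photon energy at 357 nm: hc/λ = (6.626×10⁻³⁴)(2.998×10⁸)/(357×10⁻⁹) = 5.564×10⁻¹⁹ J.
Energy delivered: (13.3 W m⁻²)(22.4×10⁻⁴ m²)(1240 s) = 36.94 J.
Photons incident: 36.94 / 5.564×10⁻¹⁹ = 6.639×10¹⁹, i.e. 6.639×10¹⁹/6.022×10²³ = 1.102×10⁻⁴ mol.
Φ = 5.993×10⁻⁵ mol / 1.102×10⁻⁴ mol photons = 0.544.

Φ = 0.544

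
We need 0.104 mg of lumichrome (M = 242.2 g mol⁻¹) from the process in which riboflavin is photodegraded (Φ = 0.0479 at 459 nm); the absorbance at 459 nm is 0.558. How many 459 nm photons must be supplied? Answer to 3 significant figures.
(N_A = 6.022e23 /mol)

Product: 0.104 mg / 242.2 g mol⁻¹ = 4.294e-7 mol.
Photons that must be absorbed: 4.294e-7 / 0.0479 = 8.965e-6 mol.
Fraction absorbed: 1 − 10^(−0.558) = 0.7233.
Incident photons needed: 8.965e-6 / 0.7233 = 1.239e-5 mol.
Photon count: 1.239e-5 × 6.022e23 = 7.46e18.

7.46e18 photons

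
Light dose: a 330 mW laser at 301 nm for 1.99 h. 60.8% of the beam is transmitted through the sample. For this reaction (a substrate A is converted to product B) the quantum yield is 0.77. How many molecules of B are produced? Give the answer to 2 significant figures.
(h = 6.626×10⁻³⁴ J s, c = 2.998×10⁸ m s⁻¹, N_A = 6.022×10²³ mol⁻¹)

1.1×10²¹ molecules

Photon energy at 301 nm: hc/λ = (6.626×10⁻³⁴)(2.998×10⁸)/(301×10⁻⁹) = 6.600×10⁻¹⁹ J.
Energy delivered: (330 mW)(7164 s) = 2364 J.
Photons incident: 2364 / 6.600×10⁻¹⁹ = 3.582×10²¹, i.e. 3.582×10²¹/6.022×10²³ = 0.005948 mol.
Fraction absorbed: 1 − 60.8/100 = 0.3920.
Photons absorbed: 0.3920 × 0.005948 = 0.002332 mol.
Product: Φ × n_abs = 0.77 × 0.002332 = 0.001796 mol.
As a count: 0.001796 × 6.022×10²³ = 1.1×10²¹.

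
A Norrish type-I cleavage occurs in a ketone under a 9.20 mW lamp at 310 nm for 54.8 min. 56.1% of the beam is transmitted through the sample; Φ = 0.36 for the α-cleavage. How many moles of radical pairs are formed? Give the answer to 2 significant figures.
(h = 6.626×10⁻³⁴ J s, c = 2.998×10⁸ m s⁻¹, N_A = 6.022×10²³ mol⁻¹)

1.2×10⁻⁵ mol

Photon energy at 310 nm: hc/λ = (6.626×10⁻³⁴)(2.998×10⁸)/(310×10⁻⁹) = 6.408×10⁻¹⁹ J.
Energy delivered: (9.20 mW)(3288 s) = 30.25 J.
Photons incident: 30.25 / 6.408×10⁻¹⁹ = 4.721×10¹⁹, i.e. 4.721×10¹⁹/6.022×10²³ = 7.840×10⁻⁵ mol.
Fraction absorbed: 1 − 56.1/100 = 0.4390.
Photons absorbed: 0.4390 × 7.840×10⁻⁵ = 3.442×10⁻⁵ mol.
Product: Φ × n_abs = 0.36 × 3.442×10⁻⁵ = 1.239×10⁻⁵ mol.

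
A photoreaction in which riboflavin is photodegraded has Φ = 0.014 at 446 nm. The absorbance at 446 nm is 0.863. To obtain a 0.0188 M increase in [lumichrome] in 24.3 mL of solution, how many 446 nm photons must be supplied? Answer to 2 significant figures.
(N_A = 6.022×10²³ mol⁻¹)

2.3×10²² photons

Product: (0.0188 M)(0.0243 L) = 4.568×10⁻⁴ mol.
Photons that must be absorbed: 4.568×10⁻⁴ / 0.014 = 0.03263 mol.
Fraction absorbed: 1 − 10^(−0.863) = 0.8629.
Incident photons needed: 0.03263 / 0.8629 = 0.03781 mol.
Photon count: 0.03781 × 6.022×10²³ = 2.3×10²².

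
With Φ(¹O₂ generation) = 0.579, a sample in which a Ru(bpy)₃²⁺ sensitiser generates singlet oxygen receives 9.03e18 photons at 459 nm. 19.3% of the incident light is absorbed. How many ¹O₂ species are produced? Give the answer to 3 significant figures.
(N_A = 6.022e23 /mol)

Moles of photons: 9.03e18 / 6.022e23 = 1.500e-5 mol.
Photons absorbed: 0.193 × 1.500e-5 = 2.895e-6 mol.
Product: Φ × n_abs = 0.579 × 2.895e-6 = 1.676e-6 mol.
As a count: 1.676e-6 × 6.022e23 = 1.01e18.

1.01e18 species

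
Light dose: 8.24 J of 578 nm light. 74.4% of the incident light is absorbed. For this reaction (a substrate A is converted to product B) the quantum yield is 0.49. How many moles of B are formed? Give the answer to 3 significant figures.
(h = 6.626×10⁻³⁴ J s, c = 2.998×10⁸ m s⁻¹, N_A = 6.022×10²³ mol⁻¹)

1.45×10⁻⁵ mol

Photon energy at 578 nm: hc/λ = (6.626×10⁻³⁴)(2.998×10⁸)/(578×10⁻⁹) = 3.437×10⁻¹⁹ J.
Photons incident: 8.24 / 3.437×10⁻¹⁹ = 2.397×10¹⁹, i.e. 2.397×10¹⁹/6.022×10²³ = 3.980×10⁻⁵ mol.
Photons absorbed: 0.744 × 3.980×10⁻⁵ = 2.961×10⁻⁵ mol.
Product: Φ × n_abs = 0.49 × 2.961×10⁻⁵ = 1.451×10⁻⁵ mol.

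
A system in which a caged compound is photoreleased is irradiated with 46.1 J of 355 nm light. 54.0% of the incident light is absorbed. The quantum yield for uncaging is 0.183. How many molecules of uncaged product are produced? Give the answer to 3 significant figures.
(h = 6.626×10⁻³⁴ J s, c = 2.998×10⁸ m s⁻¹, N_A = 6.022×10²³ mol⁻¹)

8.14×10¹⁸ molecules

Photon energy at 355 nm: hc/λ = (6.626×10⁻³⁴)(2.998×10⁸)/(355×10⁻⁹) = 5.596×10⁻¹⁹ J.
Photons incident: 46.1 / 5.596×10⁻¹⁹ = 8.238×10¹⁹, i.e. 8.238×10¹⁹/6.022×10²³ = 1.368×10⁻⁴ mol.
Photons absorbed: 0.540 × 1.368×10⁻⁴ = 7.387×10⁻⁵ mol.
Product: Φ × n_abs = 0.183 × 7.387×10⁻⁵ = 1.352×10⁻⁵ mol.
As a count: 1.352×10⁻⁵ × 6.022×10²³ = 8.14×10¹⁸.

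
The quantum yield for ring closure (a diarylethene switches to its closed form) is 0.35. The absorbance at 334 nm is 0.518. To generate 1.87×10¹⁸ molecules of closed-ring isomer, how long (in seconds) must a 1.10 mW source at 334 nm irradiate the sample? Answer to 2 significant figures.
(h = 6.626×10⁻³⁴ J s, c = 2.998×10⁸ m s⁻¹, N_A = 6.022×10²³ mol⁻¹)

Product: 1.87×10¹⁸ / 6.022×10²³ = 3.105×10⁻⁶ mol.
Photons that must be absorbed: 3.105×10⁻⁶ / 0.35 = 8.871×10⁻⁶ mol.
Fraction absorbed: 1 − 10^(−0.518) = 0.6966.
Incident photons needed: 8.871×10⁻⁶ / 0.6966 = 1.273×10⁻⁵ mol.
Photon energy: hc/λ = 5.948×10⁻¹⁹ J; per mole, 3.582×10⁵ J mol⁻¹.
Energy required: 1.273×10⁻⁵ × 3.582×10⁵ = 4.560 J.
Time: 4.560 J / 0.0011 W = 4100 s.

t ≈ 4100 s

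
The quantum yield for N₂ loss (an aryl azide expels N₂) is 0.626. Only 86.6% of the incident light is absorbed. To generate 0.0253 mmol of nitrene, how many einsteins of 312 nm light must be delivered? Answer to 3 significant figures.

4.67e-5 einstein

Product: 0.0253 mmol = 2.53e-5 mol.
Photons that must be absorbed: 2.53e-5 / 0.626 = 4.042e-5 mol.
Incident photons needed: 4.042e-5 / 0.866 = 4.667e-5 mol.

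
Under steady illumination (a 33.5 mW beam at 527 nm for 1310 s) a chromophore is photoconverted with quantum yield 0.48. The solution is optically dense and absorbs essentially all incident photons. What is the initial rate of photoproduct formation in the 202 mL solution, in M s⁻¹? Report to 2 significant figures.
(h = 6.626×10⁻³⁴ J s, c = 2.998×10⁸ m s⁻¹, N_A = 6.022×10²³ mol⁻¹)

Photon energy at 527 nm: hc/λ = (6.626×10⁻³⁴)(2.998×10⁸)/(527×10⁻⁹) = 3.769×10⁻¹⁹ J.
Energy delivered: (33.5 mW)(1310 s) = 43.89 J.
Photons incident: 43.89 / 3.769×10⁻¹⁹ = 1.164×10²⁰, i.e. 1.164×10²⁰/6.022×10²³ = 1.933×10⁻⁴ mol.
Product formed: 0.48 × 1.933×10⁻⁴ = 9.278×10⁻⁵ mol.
Rate: 9.278×10⁻⁵ mol / (1310 s × 0.202 L) = 3.5×10⁻⁷ M s⁻¹.

3.5×10⁻⁷ M s⁻¹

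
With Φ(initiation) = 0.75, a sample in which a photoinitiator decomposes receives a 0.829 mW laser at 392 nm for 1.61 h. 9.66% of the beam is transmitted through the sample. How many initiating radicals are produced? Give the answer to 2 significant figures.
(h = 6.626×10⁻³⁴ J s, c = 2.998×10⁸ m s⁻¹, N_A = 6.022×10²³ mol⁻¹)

6.4×10¹⁸ initiating radicals

Photon energy at 392 nm: hc/λ = (6.626×10⁻³⁴)(2.998×10⁸)/(392×10⁻⁹) = 5.068×10⁻¹⁹ J.
Energy delivered: (0.829 mW)(5796 s) = 4.805 J.
Photons incident: 4.805 / 5.068×10⁻¹⁹ = 9.481×10¹⁸, i.e. 9.481×10¹⁸/6.022×10²³ = 1.574×10⁻⁵ mol.
Fraction absorbed: 1 − 9.66/100 = 0.9034.
Photons absorbed: 0.9034 × 1.574×10⁻⁵ = 1.422×10⁻⁵ mol.
Product: Φ × n_abs = 0.75 × 1.422×10⁻⁵ = 1.067×10⁻⁵ mol.
As a count: 1.067×10⁻⁵ × 6.022×10²³ = 6.4×10¹⁸.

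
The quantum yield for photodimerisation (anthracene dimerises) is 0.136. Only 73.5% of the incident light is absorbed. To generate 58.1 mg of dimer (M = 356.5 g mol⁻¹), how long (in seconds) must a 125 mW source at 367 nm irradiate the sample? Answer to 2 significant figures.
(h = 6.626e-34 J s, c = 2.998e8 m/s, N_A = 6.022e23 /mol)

Product: 58.1 mg / 356.5 g mol⁻¹ = 1.630e-4 mol.
Photons that must be absorbed: 1.630e-4 / 0.136 = 0.001199 mol.
Incident photons needed: 0.001199 / 0.735 = 0.001631 mol.
Photon energy: hc/λ = 5.413e-19 J; per mole, 3.260e5 J mol⁻¹.
Energy required: 0.001631 × 3.260e5 = 531.7 J.
Time: 531.7 J / 0.125 W = 4300 s.

t ≈ 4300 s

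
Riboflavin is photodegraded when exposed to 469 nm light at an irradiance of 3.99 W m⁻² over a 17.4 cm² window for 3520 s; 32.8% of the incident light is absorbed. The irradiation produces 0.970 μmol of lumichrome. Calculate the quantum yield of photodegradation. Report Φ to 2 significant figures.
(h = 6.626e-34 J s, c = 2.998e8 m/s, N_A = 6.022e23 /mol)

Product: 0.970 μmol = 9.70e-7 mol.
Photon energy at 469 nm: hc/λ = (6.626e-34)(2.998e8)/(469e-9) = 4.236e-19 J.
Energy delivered: (3.99 W m⁻²)(17.4e-4 m²)(3520 s) = 24.44 J.
Photons incident: 24.44 / 4.236e-19 = 5.770e19, i.e. 5.770e19/6.022e23 = 9.582e-5 mol.
Photons absorbed: 0.328 × 9.582e-5 = 3.143e-5 mol.
Φ = 9.70e-7 mol / 3.143e-5 mol photons = 0.031.

Φ = 0.031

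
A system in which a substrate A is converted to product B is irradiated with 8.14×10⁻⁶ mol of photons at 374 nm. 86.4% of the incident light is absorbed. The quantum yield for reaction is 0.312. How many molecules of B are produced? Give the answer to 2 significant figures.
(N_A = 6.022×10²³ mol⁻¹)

Photons absorbed: 0.864 × 8.14×10⁻⁶ = 7.033×10⁻⁶ mol.
Product: Φ × n_abs = 0.312 × 7.033×10⁻⁶ = 2.194×10⁻⁶ mol.
As a count: 2.194×10⁻⁶ × 6.022×10²³ = 1.3×10¹⁸.

1.3×10¹⁸ molecules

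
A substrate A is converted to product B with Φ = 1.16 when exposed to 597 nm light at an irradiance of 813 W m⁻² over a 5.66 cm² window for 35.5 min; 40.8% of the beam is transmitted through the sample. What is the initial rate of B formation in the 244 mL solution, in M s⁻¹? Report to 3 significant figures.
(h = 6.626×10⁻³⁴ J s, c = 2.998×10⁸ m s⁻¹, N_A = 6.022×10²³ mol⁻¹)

Photon energy at 597 nm: hc/λ = (6.626×10⁻³⁴)(2.998×10⁸)/(597×10⁻⁹) = 3.327×10⁻¹⁹ J.
Energy delivered: (813 W m⁻²)(5.66×10⁻⁴ m²)(2130 s) = 980.1 J.
Photons incident: 980.1 / 3.327×10⁻¹⁹ = 2.946×10²¹, i.e. 2.946×10²¹/6.022×10²³ = 0.004892 mol.
Fraction absorbed: 1 − 40.8/100 = 0.5920.
Photons absorbed: 0.5920 × 0.004892 = 0.002896 mol.
Product formed: 1.16 × 0.002896 = 0.003359 mol.
Rate: 0.003359 mol / (2130 s × 0.244 L) = 6.46×10⁻⁶ M s⁻¹.

6.46×10⁻⁶ M s⁻¹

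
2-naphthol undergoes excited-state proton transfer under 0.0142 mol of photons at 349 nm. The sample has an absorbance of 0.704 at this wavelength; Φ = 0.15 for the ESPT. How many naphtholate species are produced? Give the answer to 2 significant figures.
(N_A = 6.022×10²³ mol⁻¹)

1.0×10²¹ species

Fraction absorbed: 1 − 10^(−0.704) = 0.8023.
Photons absorbed: 0.8023 × 0.0142 = 0.01139 mol.
Product: Φ × n_abs = 0.15 × 0.01139 = 0.001709 mol.
As a count: 0.001709 × 6.022×10²³ = 1.0×10²¹.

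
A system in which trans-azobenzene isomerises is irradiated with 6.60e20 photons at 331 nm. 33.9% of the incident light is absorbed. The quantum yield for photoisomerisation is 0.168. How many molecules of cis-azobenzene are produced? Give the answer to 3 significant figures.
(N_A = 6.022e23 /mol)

3.76e19 molecules

Moles of photons: 6.60e20 / 6.022e23 = 0.001096 mol.
Photons absorbed: 0.339 × 0.001096 = 3.715e-4 mol.
Product: Φ × n_abs = 0.168 × 3.715e-4 = 6.241e-5 mol.
As a count: 6.241e-5 × 6.022e23 = 3.76e19.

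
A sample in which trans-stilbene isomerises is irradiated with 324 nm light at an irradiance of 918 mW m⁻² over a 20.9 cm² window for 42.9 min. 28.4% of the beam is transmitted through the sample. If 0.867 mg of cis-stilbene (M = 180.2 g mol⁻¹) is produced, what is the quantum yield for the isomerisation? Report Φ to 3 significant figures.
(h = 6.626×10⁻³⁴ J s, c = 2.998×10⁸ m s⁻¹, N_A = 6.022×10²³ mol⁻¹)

Product: 0.867 mg / 180.2 g mol⁻¹ = 4.811×10⁻⁶ mol.
Photon energy at 324 nm: hc/λ = (6.626×10⁻³⁴)(2.998×10⁸)/(324×10⁻⁹) = 6.131×10⁻¹⁹ J.
Energy delivered: (918 mW m⁻²)(20.9×10⁻⁴ m²)(2574 s) = 4.939 J.
Photons incident: 4.939 / 6.131×10⁻¹⁹ = 8.056×10¹⁸, i.e. 8.056×10¹⁸/6.022×10²³ = 1.338×10⁻⁵ mol.
Fraction absorbed: 1 − 28.4/100 = 0.7160.
Photons absorbed: 0.7160 × 1.338×10⁻⁵ = 9.580×10⁻⁶ mol.
Φ = 4.811×10⁻⁶ mol / 9.580×10⁻⁶ mol photons = 0.502.

Φ = 0.502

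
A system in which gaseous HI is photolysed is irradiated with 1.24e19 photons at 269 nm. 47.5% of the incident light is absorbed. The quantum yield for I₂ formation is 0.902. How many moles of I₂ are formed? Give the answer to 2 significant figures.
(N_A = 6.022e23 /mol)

Moles of photons: 1.24e19 / 6.022e23 = 2.059e-5 mol.
Photons absorbed: 0.475 × 2.059e-5 = 9.780e-6 mol.
Product: Φ × n_abs = 0.902 × 9.780e-6 = 8.822e-6 mol.

8.8e-6 mol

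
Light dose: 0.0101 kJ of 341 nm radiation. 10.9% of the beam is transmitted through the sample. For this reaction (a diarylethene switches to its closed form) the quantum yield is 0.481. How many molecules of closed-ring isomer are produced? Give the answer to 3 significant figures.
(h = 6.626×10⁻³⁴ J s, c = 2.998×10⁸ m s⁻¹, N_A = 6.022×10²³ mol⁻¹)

7.43×10¹⁸ molecules

Photon energy at 341 nm: hc/λ = (6.626×10⁻³⁴)(2.998×10⁸)/(341×10⁻⁹) = 5.825×10⁻¹⁹ J.
Incident energy: 0.0101 kJ = 10.1 J.
Photons incident: 10.1 / 5.825×10⁻¹⁹ = 1.734×10¹⁹, i.e. 1.734×10¹⁹/6.022×10²³ = 2.879×10⁻⁵ mol.
Fraction absorbed: 1 − 10.9/100 = 0.8910.
Photons absorbed: 0.8910 × 2.879×10⁻⁵ = 2.565×10⁻⁵ mol.
Product: Φ × n_abs = 0.481 × 2.565×10⁻⁵ = 1.234×10⁻⁵ mol.
As a count: 1.234×10⁻⁵ × 6.022×10²³ = 7.43×10¹⁸.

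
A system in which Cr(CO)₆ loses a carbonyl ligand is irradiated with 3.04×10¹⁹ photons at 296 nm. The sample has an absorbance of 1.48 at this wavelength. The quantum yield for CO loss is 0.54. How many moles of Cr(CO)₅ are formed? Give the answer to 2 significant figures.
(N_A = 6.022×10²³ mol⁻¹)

Moles of photons: 3.04×10¹⁹ / 6.022×10²³ = 5.048×10⁻⁵ mol.
Fraction absorbed: 1 − 10^(−1.48) = 0.9669.
Photons absorbed: 0.9669 × 5.048×10⁻⁵ = 4.881×10⁻⁵ mol.
Product: Φ × n_abs = 0.54 × 4.881×10⁻⁵ = 2.636×10⁻⁵ mol.

2.6×10⁻⁵ mol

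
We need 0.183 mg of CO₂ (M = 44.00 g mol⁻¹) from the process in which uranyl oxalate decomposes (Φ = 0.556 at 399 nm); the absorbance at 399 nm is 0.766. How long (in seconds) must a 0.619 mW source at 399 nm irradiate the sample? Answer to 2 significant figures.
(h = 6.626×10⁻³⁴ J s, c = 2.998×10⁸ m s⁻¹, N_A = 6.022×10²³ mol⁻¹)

t ≈ 4400 s

Product: 0.183 mg / 44.00 g mol⁻¹ = 4.159×10⁻⁶ mol.
Photons that must be absorbed: 4.159×10⁻⁶ / 0.556 = 7.480×10⁻⁶ mol.
Fraction absorbed: 1 − 10^(−0.766) = 0.8286.
Incident photons needed: 7.480×10⁻⁶ / 0.8286 = 9.027×10⁻⁶ mol.
Photon energy: hc/λ = 4.979×10⁻¹⁹ J; per mole, 2.998×10⁵ J mol⁻¹.
Energy required: 9.027×10⁻⁶ × 2.998×10⁵ = 2.706 J.
Time: 2.706 J / 0.000619 W = 4400 s.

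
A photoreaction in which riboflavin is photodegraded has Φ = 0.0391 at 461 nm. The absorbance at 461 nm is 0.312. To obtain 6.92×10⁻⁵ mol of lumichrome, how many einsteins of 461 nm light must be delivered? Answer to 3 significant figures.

Photons that must be absorbed: 6.92×10⁻⁵ / 0.0391 = 0.001770 mol.
Fraction absorbed: 1 − 10^(−0.312) = 0.5125.
Incident photons needed: 0.001770 / 0.5125 = 0.003454 mol.

0.00345 einstein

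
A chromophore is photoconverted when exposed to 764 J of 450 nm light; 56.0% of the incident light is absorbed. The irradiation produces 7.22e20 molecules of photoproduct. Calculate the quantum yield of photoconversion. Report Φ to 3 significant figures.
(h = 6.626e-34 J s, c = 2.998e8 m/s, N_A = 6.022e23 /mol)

Product: 7.22e20 / 6.022e23 = 0.001199 mol.
Photon energy at 450 nm: hc/λ = (6.626e-34)(2.998e8)/(450e-9) = 4.414e-19 J.
Photons incident: 764 / 4.414e-19 = 1.731e21, i.e. 1.731e21/6.022e23 = 0.002874 mol.
Photons absorbed: 0.560 × 0.002874 = 0.001609 mol.
Φ = 0.001199 mol / 0.001609 mol photons = 0.745.

Φ = 0.745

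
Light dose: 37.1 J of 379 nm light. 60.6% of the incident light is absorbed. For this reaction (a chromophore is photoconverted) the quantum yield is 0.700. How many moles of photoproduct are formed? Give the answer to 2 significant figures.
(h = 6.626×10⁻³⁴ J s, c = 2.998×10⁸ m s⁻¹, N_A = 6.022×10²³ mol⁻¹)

5.0×10⁻⁵ mol

Photon energy at 379 nm: hc/λ = (6.626×10⁻³⁴)(2.998×10⁸)/(379×10⁻⁹) = 5.241×10⁻¹⁹ J.
Photons incident: 37.1 / 5.241×10⁻¹⁹ = 7.079×10¹⁹, i.e. 7.079×10¹⁹/6.022×10²³ = 1.176×10⁻⁴ mol.
Photons absorbed: 0.606 × 1.176×10⁻⁴ = 7.127×10⁻⁵ mol.
Product: Φ × n_abs = 0.700 × 7.127×10⁻⁵ = 4.989×10⁻⁵ mol.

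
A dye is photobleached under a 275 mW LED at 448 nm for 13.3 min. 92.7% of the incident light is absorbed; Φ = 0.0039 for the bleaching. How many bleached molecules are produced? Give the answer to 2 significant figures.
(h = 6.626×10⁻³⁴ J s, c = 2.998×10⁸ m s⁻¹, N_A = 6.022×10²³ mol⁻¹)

Photon energy at 448 nm: hc/λ = (6.626×10⁻³⁴)(2.998×10⁸)/(448×10⁻⁹) = 4.434×10⁻¹⁹ J.
Energy delivered: (275 mW)(798 s) = 219.5 J.
Photons incident: 219.5 / 4.434×10⁻¹⁹ = 4.950×10²⁰, i.e. 4.950×10²⁰/6.022×10²³ = 8.220×10⁻⁴ mol.
Photons absorbed: 0.927 × 8.220×10⁻⁴ = 7.620×10⁻⁴ mol.
Product: Φ × n_abs = 0.0039 × 7.620×10⁻⁴ = 2.972×10⁻⁶ mol.
As a count: 2.972×10⁻⁶ × 6.022×10²³ = 1.8×10¹⁸.

1.8×10¹⁸ bleached molecules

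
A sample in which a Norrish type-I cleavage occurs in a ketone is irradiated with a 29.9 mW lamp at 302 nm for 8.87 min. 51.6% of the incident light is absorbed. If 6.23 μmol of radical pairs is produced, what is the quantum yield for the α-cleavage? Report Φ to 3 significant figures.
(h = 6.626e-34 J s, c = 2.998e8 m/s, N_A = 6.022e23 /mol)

Product: 6.23 μmol = 6.23e-6 mol.
Photon energy at 302 nm: hc/λ = (6.626e-34)(2.998e8)/(302e-9) = 6.578e-19 J.
Energy delivered: (29.9 mW)(532.2 s) = 15.91 J.
Photons incident: 15.91 / 6.578e-19 = 2.419e19, i.e. 2.419e19/6.022e23 = 4.017e-5 mol.
Photons absorbed: 0.516 × 4.017e-5 = 2.073e-5 mol.
Φ = 6.23e-6 mol / 2.073e-5 mol photons = 0.301.

Φ = 0.301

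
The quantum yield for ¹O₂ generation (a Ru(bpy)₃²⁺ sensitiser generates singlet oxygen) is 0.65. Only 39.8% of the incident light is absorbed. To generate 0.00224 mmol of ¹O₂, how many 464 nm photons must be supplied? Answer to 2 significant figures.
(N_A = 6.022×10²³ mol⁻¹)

5.2×10¹⁸ photons

Product: 0.00224 mmol = 2.24×10⁻⁶ mol.
Photons that must be absorbed: 2.24×10⁻⁶ / 0.65 = 3.446×10⁻⁶ mol.
Incident photons needed: 3.446×10⁻⁶ / 0.398 = 8.658×10⁻⁶ mol.
Photon count: 8.658×10⁻⁶ × 6.022×10²³ = 5.2×10¹⁸.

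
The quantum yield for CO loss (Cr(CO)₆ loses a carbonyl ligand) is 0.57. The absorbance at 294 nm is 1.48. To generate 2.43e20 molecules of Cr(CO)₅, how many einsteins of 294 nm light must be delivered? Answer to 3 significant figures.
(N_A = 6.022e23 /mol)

7.32e-4 einstein

Product: 2.43e20 / 6.022e23 = 4.035e-4 mol.
Photons that must be absorbed: 4.035e-4 / 0.57 = 7.079e-4 mol.
Fraction absorbed: 1 − 10^(−1.48) = 0.9669.
Incident photons needed: 7.079e-4 / 0.9669 = 7.321e-4 mol.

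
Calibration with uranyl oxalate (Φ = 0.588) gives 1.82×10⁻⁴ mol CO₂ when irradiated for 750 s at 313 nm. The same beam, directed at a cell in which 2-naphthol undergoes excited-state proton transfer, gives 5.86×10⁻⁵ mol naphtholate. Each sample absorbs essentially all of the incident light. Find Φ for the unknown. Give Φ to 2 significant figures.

Φ = 0.19

Photons absorbed by the actinometer: 1.82×10⁻⁴ / 0.588 = 3.095×10⁻⁴ mol.
Φ(unknown) = 5.86×10⁻⁵ / 3.095×10⁻⁴ = 0.19.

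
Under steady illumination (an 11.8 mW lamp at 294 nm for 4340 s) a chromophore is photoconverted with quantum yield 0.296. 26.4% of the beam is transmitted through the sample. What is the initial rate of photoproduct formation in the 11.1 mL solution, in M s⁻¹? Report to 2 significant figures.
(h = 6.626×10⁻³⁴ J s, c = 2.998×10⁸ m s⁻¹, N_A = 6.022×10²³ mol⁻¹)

5.7×10⁻⁷ M s⁻¹

Photon energy at 294 nm: hc/λ = (6.626×10⁻³⁴)(2.998×10⁸)/(294×10⁻⁹) = 6.757×10⁻¹⁹ J.
Energy delivered: (11.8 mW)(4340 s) = 51.21 J.
Photons incident: 51.21 / 6.757×10⁻¹⁹ = 7.579×10¹⁹, i.e. 7.579×10¹⁹/6.022×10²³ = 1.259×10⁻⁴ mol.
Fraction absorbed: 1 − 26.4/100 = 0.7360.
Photons absorbed: 0.7360 × 1.259×10⁻⁴ = 9.266×10⁻⁵ mol.
Product formed: 0.296 × 9.266×10⁻⁵ = 2.743×10⁻⁵ mol.
Rate: 2.743×10⁻⁵ mol / (4340 s × 0.0111 L) = 5.7×10⁻⁷ M s⁻¹.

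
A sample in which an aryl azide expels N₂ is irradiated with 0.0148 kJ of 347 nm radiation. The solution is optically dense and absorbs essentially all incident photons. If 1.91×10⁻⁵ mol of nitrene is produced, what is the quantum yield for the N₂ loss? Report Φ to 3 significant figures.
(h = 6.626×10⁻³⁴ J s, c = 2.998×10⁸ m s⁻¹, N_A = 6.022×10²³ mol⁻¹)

Photon energy at 347 nm: hc/λ = (6.626×10⁻³⁴)(2.998×10⁸)/(347×10⁻⁹) = 5.725×10⁻¹⁹ J.
Incident energy: 0.0148 kJ = 14.8 J.
Photons incident: 14.8 / 5.725×10⁻¹⁹ = 2.585×10¹⁹, i.e. 2.585×10¹⁹/6.022×10²³ = 4.293×10⁻⁵ mol.
Φ = 1.91×10⁻⁵ mol / 4.293×10⁻⁵ mol photons = 0.445.

Φ = 0.445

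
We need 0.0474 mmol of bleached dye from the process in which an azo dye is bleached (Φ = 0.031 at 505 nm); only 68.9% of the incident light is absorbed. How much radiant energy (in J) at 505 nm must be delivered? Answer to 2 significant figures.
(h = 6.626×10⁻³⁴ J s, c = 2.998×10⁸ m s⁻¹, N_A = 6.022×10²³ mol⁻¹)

530 J

Product: 0.0474 mmol = 4.74×10⁻⁵ mol.
Photons that must be absorbed: 4.74×10⁻⁵ / 0.031 = 0.001529 mol.
Incident photons needed: 0.001529 / 0.689 = 0.002219 mol.
Photon energy: hc/λ = 3.934×10⁻¹⁹ J; per mole, 2.369×10⁵ J mol⁻¹.
Energy required: 0.002219 × 2.369×10⁵ = 530 J.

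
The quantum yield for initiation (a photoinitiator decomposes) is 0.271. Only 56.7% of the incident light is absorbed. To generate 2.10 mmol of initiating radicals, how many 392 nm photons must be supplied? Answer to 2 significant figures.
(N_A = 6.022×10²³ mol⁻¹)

8.2×10²¹ photons

Product: 2.10 mmol = 0.00210 mol.
Photons that must be absorbed: 0.00210 / 0.271 = 0.007749 mol.
Incident photons needed: 0.007749 / 0.567 = 0.01367 mol.
Photon count: 0.01367 × 6.022×10²³ = 8.2×10²¹.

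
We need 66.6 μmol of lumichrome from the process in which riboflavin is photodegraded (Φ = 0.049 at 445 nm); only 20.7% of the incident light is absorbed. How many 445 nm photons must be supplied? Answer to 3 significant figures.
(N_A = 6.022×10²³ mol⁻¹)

3.95×10²¹ photons

Product: 66.6 μmol = 6.66×10⁻⁵ mol.
Photons that must be absorbed: 6.66×10⁻⁵ / 0.049 = 0.001359 mol.
Incident photons needed: 0.001359 / 0.207 = 0.006565 mol.
Photon count: 0.006565 × 6.022×10²³ = 3.95×10²¹.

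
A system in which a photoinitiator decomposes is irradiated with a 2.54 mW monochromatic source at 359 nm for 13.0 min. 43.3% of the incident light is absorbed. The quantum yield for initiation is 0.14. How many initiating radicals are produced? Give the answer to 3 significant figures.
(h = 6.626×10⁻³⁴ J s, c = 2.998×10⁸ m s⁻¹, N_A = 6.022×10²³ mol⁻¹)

Photon energy at 359 nm: hc/λ = (6.626×10⁻³⁴)(2.998×10⁸)/(359×10⁻⁹) = 5.533×10⁻¹⁹ J.
Energy delivered: (2.54 mW)(780 s) = 1.981 J.
Photons incident: 1.981 / 5.533×10⁻¹⁹ = 3.580×10¹⁸, i.e. 3.580×10¹⁸/6.022×10²³ = 5.945×10⁻⁶ mol.
Photons absorbed: 0.433 × 5.945×10⁻⁶ = 2.574×10⁻⁶ mol.
Product: Φ × n_abs = 0.14 × 2.574×10⁻⁶ = 3.604×10⁻⁷ mol.
As a count: 3.604×10⁻⁷ × 6.022×10²³ = 2.17×10¹⁷.

2.17×10¹⁷ initiating radicals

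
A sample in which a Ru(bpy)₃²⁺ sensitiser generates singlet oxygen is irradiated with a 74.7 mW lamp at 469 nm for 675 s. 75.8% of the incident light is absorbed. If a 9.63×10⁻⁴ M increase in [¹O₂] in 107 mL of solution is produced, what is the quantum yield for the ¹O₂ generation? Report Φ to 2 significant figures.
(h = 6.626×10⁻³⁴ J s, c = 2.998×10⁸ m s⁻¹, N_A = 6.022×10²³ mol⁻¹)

Φ = 0.69

Product: (9.63×10⁻⁴ M)(0.107 L) = 1.030×10⁻⁴ mol.
Photon energy at 469 nm: hc/λ = (6.626×10⁻³⁴)(2.998×10⁸)/(469×10⁻⁹) = 4.236×10⁻¹⁹ J.
Energy delivered: (74.7 mW)(675 s) = 50.42 J.
Photons incident: 50.42 / 4.236×10⁻¹⁹ = 1.190×10²⁰, i.e. 1.190×10²⁰/6.022×10²³ = 1.976×10⁻⁴ mol.
Photons absorbed: 0.758 × 1.976×10⁻⁴ = 1.498×10⁻⁴ mol.
Φ = 1.030×10⁻⁴ mol / 1.498×10⁻⁴ mol photons = 0.69.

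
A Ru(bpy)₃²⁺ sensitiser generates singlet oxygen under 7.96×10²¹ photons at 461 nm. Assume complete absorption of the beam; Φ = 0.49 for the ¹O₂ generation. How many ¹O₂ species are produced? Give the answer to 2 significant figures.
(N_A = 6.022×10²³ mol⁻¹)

3.9×10²¹ species

Moles of photons: 7.96×10²¹ / 6.022×10²³ = 0.01322 mol.
Product: Φ × n_abs = 0.49 × 0.01322 = 0.006478 mol.
As a count: 0.006478 × 6.022×10²³ = 3.9×10²¹.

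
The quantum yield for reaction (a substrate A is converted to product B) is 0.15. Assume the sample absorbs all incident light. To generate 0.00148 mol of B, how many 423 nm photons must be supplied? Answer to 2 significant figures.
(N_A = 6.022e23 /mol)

Photons that must be absorbed: 0.00148 / 0.15 = 0.009867 mol.
Photon count: 0.009867 × 6.022e23 = 5.9e21.

5.9e21 photons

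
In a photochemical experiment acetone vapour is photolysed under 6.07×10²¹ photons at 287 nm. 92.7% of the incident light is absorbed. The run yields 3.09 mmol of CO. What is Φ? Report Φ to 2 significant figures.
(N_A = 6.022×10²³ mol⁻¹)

Product: 3.09 mmol = 0.00309 mol.
Moles of photons: 6.07×10²¹ / 6.022×10²³ = 0.01008 mol.
Photons absorbed: 0.927 × 0.01008 = 0.009344 mol.
Φ = 0.00309 mol / 0.009344 mol photons = 0.33.

Φ = 0.33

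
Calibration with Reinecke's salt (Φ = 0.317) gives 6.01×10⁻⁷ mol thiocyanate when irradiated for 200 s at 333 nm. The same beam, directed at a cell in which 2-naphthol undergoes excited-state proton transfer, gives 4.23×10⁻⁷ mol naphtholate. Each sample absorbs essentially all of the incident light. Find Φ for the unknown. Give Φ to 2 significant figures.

Φ = 0.22

Photons absorbed by the actinometer: 6.01×10⁻⁷ / 0.317 = 1.896×10⁻⁶ mol.
Φ(unknown) = 4.23×10⁻⁷ / 1.896×10⁻⁶ = 0.22.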